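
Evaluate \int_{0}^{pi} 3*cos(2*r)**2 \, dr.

Use the identity cos^2(2*r) = (1 + cos(4*r))/2.
An antiderivative is F(r) = 3*r/2 + 3*sin(4*r)/8.
Then F(pi) - F(0) = (3*pi/2) - (0) = 3*pi/2.

3*pi/2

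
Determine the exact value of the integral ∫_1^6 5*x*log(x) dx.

Integrate by parts once (u = ln x, dv = 5*x dx).
An antiderivative is F(x) = 5*x**2*(2*log(x) - 1)/4.
Then F(6) - F(1) = (-45 + 90*log(2) + 90*log(3)) - (-5/4) = -175/4 + 90*log(2) + 90*log(3).

-175/4 + 90*log(2) + 90*log(3)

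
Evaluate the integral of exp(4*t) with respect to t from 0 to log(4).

255/4

Let u = exp(t), so du = exp(t) dt. When t = 0, u = 1; when t = log(4), u = 4.
The integral becomes ∫ u**3 du from 1 to 4, with antiderivative u**4/4.
Back in t: F(t) = exp(4*t)/4.
Then F(log(4)) - F(0) = (64) - (1/4) = 255/4.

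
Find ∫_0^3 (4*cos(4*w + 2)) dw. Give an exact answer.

-sin(2) + sin(14)

Let u = 4*w + 2, so du = 4 dw. When w = 0, u = 2; when w = 3, u = 14.
The integral becomes ∫ cos(u) du from 2 to 14, with antiderivative sin(u).
Back in w: F(w) = sin(4*w + 2).
Then F(3) - F(0) = (sin(14)) - (sin(2)) = -sin(2) + sin(14).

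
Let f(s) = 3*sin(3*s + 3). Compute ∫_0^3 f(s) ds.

Let u = 3*s + 3, so du = 3 ds. When s = 0, u = 3; when s = 3, u = 12.
The integral becomes ∫ sin(u) du from 3 to 12, with antiderivative -cos(u).
Back in s: F(s) = -cos(3*s + 3).
Then F(3) - F(0) = (-cos(12)) - (-cos(3)) = cos(3) - cos(12).

cos(3) - cos(12)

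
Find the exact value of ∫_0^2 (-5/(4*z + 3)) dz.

An antiderivative is F(z) = -5*log(4*z + 3)/4.
Then F(2) - F(0) = (-5*log(11)/4) - (-5*log(3)/4) = -5*log(11)/4 + 5*log(3)/4.

-5*log(11)/4 + 5*log(3)/4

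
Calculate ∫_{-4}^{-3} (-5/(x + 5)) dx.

An antiderivative is F(x) = -5*log(x + 5).
Then F(-3) - F(-4) = (-log(32)) - (0) = -log(32).

-log(32)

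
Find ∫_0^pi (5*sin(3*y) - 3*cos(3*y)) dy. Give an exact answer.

10/3

An antiderivative is F(y) = -sin(3*y) - 5*cos(3*y)/3.
Then F(pi) - F(0) = (5/3) - (-5/3) = 10/3.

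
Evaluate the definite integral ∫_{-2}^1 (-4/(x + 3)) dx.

-8*log(2)

An antiderivative is F(x) = -4*log(x + 3).
Then F(1) - F(-2) = (-8*log(2)) - (0) = -8*log(2).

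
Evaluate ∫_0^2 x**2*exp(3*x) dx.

-2/27 + 26*exp(6)/27

Integrate by parts twice (u = x^2, dv = exp(3*x) dx).
An antiderivative is F(x) = (9*x**2 - 6*x + 2)*exp(3*x)/27.
Then F(2) - F(0) = (26*exp(6)/27) - (2/27) = -2/27 + 26*exp(6)/27.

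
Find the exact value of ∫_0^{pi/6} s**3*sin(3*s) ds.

Integrate by parts 3 times (u = s^3, dv = sin(3*s) ds).
An antiderivative is F(s) = -s**3*cos(3*s)/3 + s**2*sin(3*s)/3 + 2*s*cos(3*s)/9 - 2*sin(3*s)/27.
Then F(pi/6) - F(0) = (-2/27 + pi**2/108) - (0) = -2/27 + pi**2/108.

-2/27 + pi**2/108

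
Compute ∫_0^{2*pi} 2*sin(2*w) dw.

An antiderivative is F(w) = -cos(2*w).
Then F(2*pi) - F(0) = (-1) - (-1) = 0.

0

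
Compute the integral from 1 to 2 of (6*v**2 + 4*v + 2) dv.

By the power rule, an antiderivative is F(v) = 2*v**3 + 2*v**2 + 2*v.
Then F(2) - F(1) = (28) - (6) = 22.

22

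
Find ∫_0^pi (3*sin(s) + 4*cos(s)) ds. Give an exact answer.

An antiderivative is F(s) = 4*sin(s) - 3*cos(s).
Then F(pi) - F(0) = (3) - (-3) = 6.

6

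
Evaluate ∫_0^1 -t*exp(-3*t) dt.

Integrate by parts once (u = t, dv = -exp(-3*t) dt).
An antiderivative is F(t) = (3*t + 1)*exp(-3*t)/9.
Then F(1) - F(0) = (4*exp(-3)/9) - (1/9) = (4 - exp(3))*exp(-3)/9.

(4 - exp(3))*exp(-3)/9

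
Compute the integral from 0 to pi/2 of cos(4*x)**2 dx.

Use the identity cos^2(4*x) = (1 + cos(8*x))/2.
An antiderivative is F(x) = x/2 + sin(8*x)/16.
Then F(pi/2) - F(0) = (pi/4) - (0) = pi/4.

pi/4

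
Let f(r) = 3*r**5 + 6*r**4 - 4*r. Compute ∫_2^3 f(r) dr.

By the power rule, an antiderivative is F(r) = r**6/2 + 6*r**5/5 - 2*r**2.
Then F(3) - F(2) = (6381/10) - (312/5) = 5757/10.

5757/10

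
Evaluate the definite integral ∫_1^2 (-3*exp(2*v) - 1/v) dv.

-3*exp(4)/2 - log(2) + 3*exp(2)/2

An antiderivative is F(v) = -3*exp(2*v)/2 - log(v).
Then F(2) - F(1) = (-3*exp(4)/2 - log(2)) - (-3*exp(2)/2) = -3*exp(4)/2 - log(2) + 3*exp(2)/2.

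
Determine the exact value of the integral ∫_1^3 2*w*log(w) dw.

-4 + 9*log(3)

Integrate by parts once (u = ln w, dv = 2*w dw).
An antiderivative is F(w) = w**2*(2*log(w) - 1)/2.
Then F(3) - F(1) = (-9/2 + 9*log(3)) - (-1/2) = -4 + 9*log(3).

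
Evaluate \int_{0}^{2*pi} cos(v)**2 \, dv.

Use the identity cos^2(v) = (1 + cos(2*v))/2.
An antiderivative is F(v) = v/2 + sin(2*v)/4.
Then F(2*pi) - F(0) = (pi) - (0) = pi.

pi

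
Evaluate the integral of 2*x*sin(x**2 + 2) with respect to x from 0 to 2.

Let u = x**2 + 2, so du = 2*x dx. When x = 0, u = 2; when x = 2, u = 6.
The integral becomes ∫ sin(u) du from 2 to 6, with antiderivative -cos(u).
Back in x: F(x) = -cos(x**2 + 2).
Then F(2) - F(0) = (-cos(6)) - (-cos(2)) = -cos(6) + cos(2).

-cos(6) + cos(2)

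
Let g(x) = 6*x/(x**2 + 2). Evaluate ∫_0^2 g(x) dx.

Let u = x**2 + 2, so du = 2*x dx. When x = 0, u = 2; when x = 2, u = 6.
The integral becomes 3·∫ 1/u du from 2 to 6, with antiderivative 3*log(u).
Back in x: F(x) = 3*log(x**2 + 2).
Then F(2) - F(0) = (3*log(2) + 3*log(3)) - (log(8)) = log(27).

log(27)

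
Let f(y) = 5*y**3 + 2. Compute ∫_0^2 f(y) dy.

24

By the power rule, an antiderivative is F(y) = 5*y**4/4 + 2*y.
Then F(2) - F(0) = (24) - (0) = 24.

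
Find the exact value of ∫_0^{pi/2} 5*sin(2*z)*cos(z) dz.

Use the identity sin(2*z)cos(z) = [sin(3*z) + sin(z)]/2.
An antiderivative is F(z) = -5*cos(z)/2 - 5*cos(3*z)/6.
Then F(pi/2) - F(0) = (0) - (-10/3) = 10/3.

10/3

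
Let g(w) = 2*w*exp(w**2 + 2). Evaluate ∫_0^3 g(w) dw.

-exp(2) + exp(11)

Let u = w**2 + 2, so du = 2*w dw. When w = 0, u = 2; when w = 3, u = 11.
The integral becomes ∫ exp(u) du from 2 to 11, with antiderivative exp(u).
Back in w: F(w) = exp(w**2 + 2).
Then F(3) - F(0) = (exp(11)) - (exp(2)) = -exp(2) + exp(11).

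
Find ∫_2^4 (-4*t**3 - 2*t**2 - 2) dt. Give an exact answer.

-844/3

By the power rule, an antiderivative is F(t) = -t**4 - 2*t**3/3 - 2*t.
Then F(4) - F(2) = (-920/3) - (-76/3) = -844/3.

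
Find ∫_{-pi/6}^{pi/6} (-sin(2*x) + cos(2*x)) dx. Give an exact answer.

An antiderivative is F(x) = sin(2*x)/2 + cos(2*x)/2.
Then F(pi/6) - F(-pi/6) = (1/4 + sqrt(3)/4) - (1/4 - sqrt(3)/4) = sqrt(3)/2.

sqrt(3)/2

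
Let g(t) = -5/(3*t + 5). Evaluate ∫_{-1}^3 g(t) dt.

An antiderivative is F(t) = -5*log(3*t + 5)/3.
Then F(3) - F(-1) = (-5*log(14)/3) - (-5*log(2)/3) = -5*log(7)/3.

-5*log(7)/3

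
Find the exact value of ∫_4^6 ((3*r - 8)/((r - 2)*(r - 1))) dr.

Factor the denominator: r**2 - 3*r + 2 = (r - 1)(r - 2).
Partial fractions: (3*r - 8)/((r - 2)*(r - 1)) = 5/(r - 1) - 2/(r - 2).
An antiderivative is F(r) = -2*log(r - 2) + 5*log(r - 1).
Then F(6) - F(4) = (-4*log(2) + 5*log(5)) - (-2*log(2) + 5*log(3)) = -5*log(3) - 2*log(2) + 5*log(5).

-5*log(3) - 2*log(2) + 5*log(5)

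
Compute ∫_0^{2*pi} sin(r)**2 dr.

Use the identity sin^2(r) = (1 - cos(2*r))/2.
An antiderivative is F(r) = r/2 - sin(2*r)/4.
Then F(2*pi) - F(0) = (pi) - (0) = pi.

pi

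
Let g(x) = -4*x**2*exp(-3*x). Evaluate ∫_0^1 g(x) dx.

-8/27 + 68*exp(-3)/27

Integrate by parts twice (u = x^2, dv = -4*exp(-3*x) dx).
An antiderivative is F(x) = (36*x**2 + 24*x + 8)*exp(-3*x)/27.
Then F(1) - F(0) = (68*exp(-3)/27) - (8/27) = -8/27 + 68*exp(-3)/27.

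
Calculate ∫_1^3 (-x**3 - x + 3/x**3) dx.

By the power rule, an antiderivative is F(x) = -x**4/4 - x**2/2 - 3/(2*x**2).
Then F(3) - F(1) = (-299/12) - (-9/4) = -68/3.

-68/3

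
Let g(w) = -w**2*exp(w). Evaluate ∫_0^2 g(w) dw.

2 - 2*exp(2)

Integrate by parts twice (u = w^2, dv = -exp(w) dw).
An antiderivative is F(w) = (-w**2 + 2*w - 2)*exp(w).
Then F(2) - F(0) = (-2*exp(2)) - (-2) = 2 - 2*exp(2).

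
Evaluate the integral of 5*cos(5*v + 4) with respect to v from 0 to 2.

-sin(4) + sin(14)

Let u = 5*v + 4, so du = 5 dv. When v = 0, u = 4; when v = 2, u = 14.
The integral becomes ∫ cos(u) du from 4 to 14, with antiderivative sin(u).
Back in v: F(v) = sin(5*v + 4).
Then F(2) - F(0) = (sin(14)) - (sin(4)) = -sin(4) + sin(14).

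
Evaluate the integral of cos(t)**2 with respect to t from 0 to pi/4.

Use the identity cos^2(t) = (1 + cos(2*t))/2.
An antiderivative is F(t) = t/2 + sin(2*t)/4.
Then F(pi/4) - F(0) = (1/4 + pi/8) - (0) = 1/4 + pi/8.

1/4 + pi/8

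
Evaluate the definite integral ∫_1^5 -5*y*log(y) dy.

30 - 125*log(5)/2

Integrate by parts once (u = ln y, dv = -5*y dy).
An antiderivative is F(y) = -5*y**2*(2*log(y) - 1)/4.
Then F(5) - F(1) = (125/4 - 125*log(5)/2) - (5/4) = 30 - 125*log(5)/2.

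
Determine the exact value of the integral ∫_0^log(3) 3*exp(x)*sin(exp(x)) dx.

Let u = exp(x), so du = exp(x) dx. When x = 0, u = 1; when x = log(3), u = 3.
The integral becomes 3·∫ sin(u) du from 1 to 3, with antiderivative -3*cos(u).
Back in x: F(x) = -3*cos(exp(x)).
Then F(log(3)) - F(0) = (-3*cos(3)) - (-3*cos(1)) = 3*cos(1) - 3*cos(3).

3*cos(1) - 3*cos(3)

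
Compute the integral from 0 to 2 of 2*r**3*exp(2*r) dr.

3/4 + 17*exp(4)/4

Integrate by parts 3 times (u = r^3, dv = 2*exp(2*r) dr).
An antiderivative is F(r) = (4*r**3 - 6*r**2 + 6*r - 3)*exp(2*r)/4.
Then F(2) - F(0) = (17*exp(4)/4) - (-3/4) = 3/4 + 17*exp(4)/4.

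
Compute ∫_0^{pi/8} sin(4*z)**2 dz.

Use the identity sin^2(4*z) = (1 - cos(8*z))/2.
An antiderivative is F(z) = z/2 - sin(8*z)/16.
Then F(pi/8) - F(0) = (pi/16) - (0) = pi/16.

pi/16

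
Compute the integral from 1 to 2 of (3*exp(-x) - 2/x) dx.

-2*log(2) - 3*exp(-2) + 3*exp(-1)

An antiderivative is F(x) = -2*log(x) - 3*exp(-x).
Then F(2) - F(1) = (-2*log(2) - 3*exp(-2)) - (-3*exp(-1)) = -2*log(2) - 3*exp(-2) + 3*exp(-1).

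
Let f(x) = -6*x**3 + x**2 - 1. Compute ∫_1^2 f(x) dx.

By the power rule, an antiderivative is F(x) = -3*x**4/2 + x**3/3 - x.
Then F(2) - F(1) = (-70/3) - (-13/6) = -127/6.

-127/6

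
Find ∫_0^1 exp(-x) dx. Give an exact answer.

1 - exp(-1)

An antiderivative is F(x) = -exp(-x).
Then F(1) - F(0) = (-exp(-1)) - (-1) = 1 - exp(-1).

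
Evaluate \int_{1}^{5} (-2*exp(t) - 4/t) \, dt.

-2*exp(5) - 4*log(5) + 2*exp(1)

An antiderivative is F(t) = -2*exp(t) - 4*log(t).
Then F(5) - F(1) = (-2*exp(5) - 4*log(5)) - (-2*exp(1)) = -2*exp(5) - 4*log(5) + 2*exp(1).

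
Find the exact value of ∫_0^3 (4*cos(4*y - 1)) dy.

Let u = 4*y - 1, so du = 4 dy. When y = 0, u = -1; when y = 3, u = 11.
The integral becomes ∫ cos(u) du from -1 to 11, with antiderivative sin(u).
Back in y: F(y) = sin(4*y - 1).
Then F(3) - F(0) = (sin(11)) - (-sin(1)) = sin(11) + sin(1).

sin(11) + sin(1)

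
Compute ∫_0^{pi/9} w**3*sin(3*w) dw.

Integrate by parts 3 times (u = w^3, dv = sin(3*w) dw).
An antiderivative is F(w) = -w**3*cos(3*w)/3 + w**2*sin(3*w)/3 + 2*w*cos(3*w)/9 - 2*sin(3*w)/27.
Then F(pi/9) - F(0) = (-sqrt(3)/27 - pi**3/4374 + sqrt(3)*pi**2/486 + pi/81) - (0) = -sqrt(3)/27 - pi**3/4374 + sqrt(3)*pi**2/486 + pi/81.

-sqrt(3)/27 - pi**3/4374 + sqrt(3)*pi**2/486 + pi/81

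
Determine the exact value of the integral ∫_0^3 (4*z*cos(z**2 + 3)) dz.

2*sin(12) - 2*sin(3)

Let u = z**2 + 3, so du = 2*z dz. When z = 0, u = 3; when z = 3, u = 12.
The integral becomes 2·∫ cos(u) du from 3 to 12, with antiderivative 2*sin(u).
Back in z: F(z) = 2*sin(z**2 + 3).
Then F(3) - F(0) = (2*sin(12)) - (2*sin(3)) = 2*sin(12) - 2*sin(3).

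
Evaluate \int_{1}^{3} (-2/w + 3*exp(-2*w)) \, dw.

-2*log(3) - 3*exp(-6)/2 + 3*exp(-2)/2

An antiderivative is F(w) = -2*log(w) - 3*exp(-2*w)/2.
Then F(3) - F(1) = (-2*log(3) - 3*exp(-6)/2) - (-3*exp(-2)/2) = -2*log(3) - 3*exp(-6)/2 + 3*exp(-2)/2.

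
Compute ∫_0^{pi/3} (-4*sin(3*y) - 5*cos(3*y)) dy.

-8/3

An antiderivative is F(y) = -5*sin(3*y)/3 + 4*cos(3*y)/3.
Then F(pi/3) - F(0) = (-4/3) - (4/3) = -8/3.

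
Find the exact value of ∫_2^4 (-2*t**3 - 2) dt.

-124

By the power rule, an antiderivative is F(t) = -t**4/2 - 2*t.
Then F(4) - F(2) = (-136) - (-12) = -124.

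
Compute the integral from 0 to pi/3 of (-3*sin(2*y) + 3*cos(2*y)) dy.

An antiderivative is F(y) = 3*sin(2*y)/2 + 3*cos(2*y)/2.
Then F(pi/3) - F(0) = (-3/4 + 3*sqrt(3)/4) - (3/2) = -9/4 + 3*sqrt(3)/4.

-9/4 + 3*sqrt(3)/4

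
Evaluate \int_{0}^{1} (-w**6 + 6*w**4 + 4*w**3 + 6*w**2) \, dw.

142/35

By the power rule, an antiderivative is F(w) = -w**7/7 + 6*w**5/5 + w**4 + 2*w**3.
Then F(1) - F(0) = (142/35) - (0) = 142/35.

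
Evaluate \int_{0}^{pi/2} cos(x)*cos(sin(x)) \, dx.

Let u = sin(x), so du = cos(x) dx. When x = 0, u = 0; when x = pi/2, u = 1.
The integral becomes ∫ cos(u) du from 0 to 1, with antiderivative sin(u).
Back in x: F(x) = sin(sin(x)).
Then F(pi/2) - F(0) = (sin(1)) - (0) = sin(1).

sin(1)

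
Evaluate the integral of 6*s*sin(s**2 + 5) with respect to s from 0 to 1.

-3*cos(6) + 3*cos(5)

Let u = s**2 + 5, so du = 2*s ds. When s = 0, u = 5; when s = 1, u = 6.
The integral becomes 3·∫ sin(u) du from 5 to 6, with antiderivative -3*cos(u).
Back in s: F(s) = -3*cos(s**2 + 5).
Then F(1) - F(0) = (-3*cos(6)) - (-3*cos(5)) = -3*cos(6) + 3*cos(5).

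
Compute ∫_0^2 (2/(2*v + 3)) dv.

log(7/3)

Let u = 2*v + 3, so du = 2 dv. When v = 0, u = 3; when v = 2, u = 7.
The integral becomes ∫ 1/u du from 3 to 7, with antiderivative log(u).
Back in v: F(v) = log(2*v + 3).
Then F(2) - F(0) = (log(7)) - (log(3)) = log(7/3).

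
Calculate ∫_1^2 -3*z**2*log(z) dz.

Integrate by parts once (u = ln z, dv = -3*z**2 dz).
An antiderivative is F(z) = -z**3*(3*log(z) - 1)/3.
Then F(2) - F(1) = (8/3 - 8*log(2)) - (1/3) = 7/3 - 8*log(2).

7/3 - 8*log(2)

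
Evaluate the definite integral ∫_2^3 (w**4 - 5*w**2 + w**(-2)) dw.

107/10

By the power rule, an antiderivative is F(w) = w**5/5 - 5*w**3/3 - 1/w.
Then F(3) - F(2) = (49/15) - (-223/30) = 107/10.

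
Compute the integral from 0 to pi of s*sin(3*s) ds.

Integrate by parts once (u = s, dv = sin(3*s) ds).
An antiderivative is F(s) = -s*cos(3*s)/3 + sin(3*s)/9.
Then F(pi) - F(0) = (pi/3) - (0) = pi/3.

pi/3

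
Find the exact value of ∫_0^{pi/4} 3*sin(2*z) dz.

An antiderivative is F(z) = -3*cos(2*z)/2.
Then F(pi/4) - F(0) = (0) - (-3/2) = 3/2.

3/2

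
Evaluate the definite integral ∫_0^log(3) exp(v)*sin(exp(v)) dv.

Let u = exp(v), so du = exp(v) dv. When v = 0, u = 1; when v = log(3), u = 3.
The integral becomes ∫ sin(u) du from 1 to 3, with antiderivative -cos(u).
Back in v: F(v) = -cos(exp(v)).
Then F(log(3)) - F(0) = (-cos(3)) - (-cos(1)) = cos(1) - cos(3).

cos(1) - cos(3)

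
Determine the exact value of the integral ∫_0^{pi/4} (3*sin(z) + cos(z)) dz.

An antiderivative is F(z) = sin(z) - 3*cos(z).
Then F(pi/4) - F(0) = (-sqrt(2)) - (-3) = 3 - sqrt(2).

3 - sqrt(2)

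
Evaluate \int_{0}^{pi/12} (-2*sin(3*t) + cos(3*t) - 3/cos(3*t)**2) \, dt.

-5/3 + sqrt(2)/2

An antiderivative is F(t) = sin(3*t)/3 + 2*cos(3*t)/3 - tan(3*t).
Then F(pi/12) - F(0) = (-1 + sqrt(2)/2) - (2/3) = -5/3 + sqrt(2)/2.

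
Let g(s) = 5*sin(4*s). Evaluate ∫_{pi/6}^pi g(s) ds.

An antiderivative is F(s) = -5*cos(4*s)/4.
Then F(pi) - F(pi/6) = (-5/4) - (5/8) = -15/8.

-15/8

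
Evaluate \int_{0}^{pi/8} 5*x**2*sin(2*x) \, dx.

Integrate by parts twice (u = x^2, dv = 5*sin(2*x) dx).
An antiderivative is F(x) = -5*x**2*cos(2*x)/2 + 5*x*sin(2*x)/2 + 5*cos(2*x)/4.
Then F(pi/8) - F(0) = (5*sqrt(2)*(-pi**2 + 8*pi + 32)/256) - (5/4) = -5/4 - 5*sqrt(2)*pi**2/256 + 5*sqrt(2)*pi/32 + 5*sqrt(2)/8.

-5/4 - 5*sqrt(2)*pi**2/256 + 5*sqrt(2)*pi/32 + 5*sqrt(2)/8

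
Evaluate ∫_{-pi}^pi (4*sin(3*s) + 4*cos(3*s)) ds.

An antiderivative is F(s) = 4*sin(3*s)/3 - 4*cos(3*s)/3.
Then F(pi) - F(-pi) = (4/3) - (4/3) = 0.

0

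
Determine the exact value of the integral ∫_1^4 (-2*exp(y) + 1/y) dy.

-2*exp(4) + 2*log(2) + 2*exp(1)

An antiderivative is F(y) = -2*exp(y) + log(y).
Then F(4) - F(1) = (-2*exp(4) + log(4)) - (-2*exp(1)) = -2*exp(4) + 2*log(2) + 2*exp(1).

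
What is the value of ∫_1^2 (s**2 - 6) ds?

By the power rule, an antiderivative is F(s) = s**3/3 - 6*s.
Then F(2) - F(1) = (-28/3) - (-17/3) = -11/3.

-11/3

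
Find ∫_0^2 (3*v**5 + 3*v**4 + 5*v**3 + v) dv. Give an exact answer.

By the power rule, an antiderivative is F(v) = v**6/2 + 3*v**5/5 + 5*v**4/4 + v**2/2.
Then F(2) - F(0) = (366/5) - (0) = 366/5.

366/5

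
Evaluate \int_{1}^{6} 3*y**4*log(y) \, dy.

Integrate by parts once (u = ln y, dv = 3*y**4 dy).
An antiderivative is F(y) = 3*y**5*(5*log(y) - 1)/25.
Then F(6) - F(1) = (-23328/25 + 23328*log(6)/5) - (-3/25) = -933 + 23328*log(6)/5.

-933 + 23328*log(6)/5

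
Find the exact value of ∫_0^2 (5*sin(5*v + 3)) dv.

Let u = 5*v + 3, so du = 5 dv. When v = 0, u = 3; when v = 2, u = 13.
The integral becomes ∫ sin(u) du from 3 to 13, with antiderivative -cos(u).
Back in v: F(v) = -cos(5*v + 3).
Then F(2) - F(0) = (-cos(13)) - (-cos(3)) = cos(3) - cos(13).

cos(3) - cos(13)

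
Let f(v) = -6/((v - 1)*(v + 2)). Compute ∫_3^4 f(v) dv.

log(16/25)

Factor the denominator: v**2 + v - 2 = (v + 2)(v - 1).
Partial fractions: -6/((v - 1)*(v + 2)) = 2/(v + 2) - 2/(v - 1).
An antiderivative is F(v) = -2*log(v - 1) + 2*log(v + 2).
Then F(4) - F(3) = (log(4)) - (log(25/4)) = log(16/25).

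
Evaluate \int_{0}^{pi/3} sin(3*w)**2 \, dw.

pi/6

Use the identity sin^2(3*w) = (1 - cos(6*w))/2.
An antiderivative is F(w) = w/2 - sin(6*w)/12.
Then F(pi/3) - F(0) = (pi/6) - (0) = pi/6.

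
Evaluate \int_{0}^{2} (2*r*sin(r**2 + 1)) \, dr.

-cos(5) + cos(1)

Let u = r**2 + 1, so du = 2*r dr. When r = 0, u = 1; when r = 2, u = 5.
The integral becomes ∫ sin(u) du from 1 to 5, with antiderivative -cos(u).
Back in r: F(r) = -cos(r**2 + 1).
Then F(2) - F(0) = (-cos(5)) - (-cos(1)) = -cos(5) + cos(1).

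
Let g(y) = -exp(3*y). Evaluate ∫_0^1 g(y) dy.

1/3 - exp(3)/3

An antiderivative is F(y) = -exp(3*y)/3.
Then F(1) - F(0) = (-exp(3)/3) - (-1/3) = 1/3 - exp(3)/3.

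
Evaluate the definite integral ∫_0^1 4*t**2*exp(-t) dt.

8 - 20*exp(-1)

Integrate by parts twice (u = t^2, dv = 4*exp(-t) dt).
An antiderivative is F(t) = (-4*t**2 - 8*t - 8)*exp(-t).
Then F(1) - F(0) = (-20*exp(-1)) - (-8) = 8 - 20*exp(-1).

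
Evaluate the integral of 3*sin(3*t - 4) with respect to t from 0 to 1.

Let u = 3*t - 4, so du = 3 dt. When t = 0, u = -4; when t = 1, u = -1.
The integral becomes ∫ sin(u) du from -4 to -1, with antiderivative -cos(u).
Back in t: F(t) = -cos(3*t - 4).
Then F(1) - F(0) = (-cos(1)) - (-cos(4)) = cos(4) - cos(1).

cos(4) - cos(1)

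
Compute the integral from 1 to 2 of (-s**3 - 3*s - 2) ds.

By the power rule, an antiderivative is F(s) = -s**4/4 - 3*s**2/2 - 2*s.
Then F(2) - F(1) = (-14) - (-15/4) = -41/4.

-41/4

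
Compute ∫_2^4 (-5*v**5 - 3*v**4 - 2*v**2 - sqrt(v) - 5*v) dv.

By the power rule, an antiderivative is F(v) = -5*v**6/6 - 3*v**5/5 - 2*v**(3/2)/3 - 2*v**3/3 - 5*v**2/2.
Then F(4) - F(2) = (-61736/15) - (-1318/15 - 4*sqrt(2)/3) = -60418/15 + 4*sqrt(2)/3.

-60418/15 + 4*sqrt(2)/3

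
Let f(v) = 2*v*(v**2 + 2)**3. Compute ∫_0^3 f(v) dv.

Let u = v**2 + 2, so du = 2*v dv. When v = 0, u = 2; when v = 3, u = 11.
The integral becomes ∫ u**3 du from 2 to 11, with antiderivative u**4/4.
Back in v: F(v) = (v**2 + 2)**4/4.
Then F(3) - F(0) = (14641/4) - (4) = 14625/4.

14625/4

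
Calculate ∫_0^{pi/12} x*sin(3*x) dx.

Integrate by parts once (u = x, dv = sin(3*x) dx).
An antiderivative is F(x) = -x*cos(3*x)/3 + sin(3*x)/9.
Then F(pi/12) - F(0) = (sqrt(2)*(4 - pi)/72) - (0) = sqrt(2)*(4 - pi)/72.

sqrt(2)*(4 - pi)/72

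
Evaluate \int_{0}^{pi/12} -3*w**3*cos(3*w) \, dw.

Integrate by parts 3 times (u = w^3, dv = -3*cos(3*w) dw).
An antiderivative is F(w) = -w**3*sin(3*w) - w**2*cos(3*w) + 2*w*sin(3*w)/3 + 2*cos(3*w)/9.
Then F(pi/12) - F(0) = (sqrt(2)*(-12*pi**2 - pi**3 + 96*pi + 384)/3456) - (2/9) = -2/9 - sqrt(2)*pi**2/288 - sqrt(2)*pi**3/3456 + sqrt(2)*pi/36 + sqrt(2)/9.

-2/9 - sqrt(2)*pi**2/288 - sqrt(2)*pi**3/3456 + sqrt(2)*pi/36 + sqrt(2)/9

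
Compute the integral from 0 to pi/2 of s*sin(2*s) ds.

pi/4

Integrate by parts once (u = s, dv = sin(2*s) ds).
An antiderivative is F(s) = -s*cos(2*s)/2 + sin(2*s)/4.
Then F(pi/2) - F(0) = (pi/4) - (0) = pi/4.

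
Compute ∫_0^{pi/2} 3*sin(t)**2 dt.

3*pi/4

Use the identity sin^2(t) = (1 - cos(2*t))/2.
An antiderivative is F(t) = 3*t/2 - 3*sin(2*t)/4.
Then F(pi/2) - F(0) = (3*pi/4) - (0) = 3*pi/4.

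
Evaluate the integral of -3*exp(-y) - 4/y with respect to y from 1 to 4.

-8*log(2) - 3*exp(-1) + 3*exp(-4)

An antiderivative is F(y) = -4*log(y) + 3*exp(-y).
Then F(4) - F(1) = (-8*log(2) + 3*exp(-4)) - (3*exp(-1)) = -8*log(2) - 3*exp(-1) + 3*exp(-4).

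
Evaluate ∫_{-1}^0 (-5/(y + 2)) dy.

-log(32)

An antiderivative is F(y) = -5*log(y + 2).
Then F(0) - F(-1) = (-log(32)) - (0) = -log(32).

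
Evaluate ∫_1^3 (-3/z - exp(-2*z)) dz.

(-6*exp(6)*log(3) - exp(4) + 1)*exp(-6)/2

An antiderivative is F(z) = -3*log(z) + exp(-2*z)/2.
Then F(3) - F(1) = (-3*log(3) + exp(-6)/2) - (exp(-2)/2) = (-6*exp(6)*log(3) - exp(4) + 1)*exp(-6)/2.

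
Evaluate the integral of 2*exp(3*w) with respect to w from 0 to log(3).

52/3

Let u = exp(w), so du = exp(w) dw. When w = 0, u = 1; when w = log(3), u = 3.
The integral becomes 2·∫ u**2 du from 1 to 3, with antiderivative 2*u**3/3.
Back in w: F(w) = 2*exp(3*w)/3.
Then F(log(3)) - F(0) = (18) - (2/3) = 52/3.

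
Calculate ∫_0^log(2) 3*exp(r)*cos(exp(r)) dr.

-3*sin(1) + 3*sin(2)

Let u = exp(r), so du = exp(r) dr. When r = 0, u = 1; when r = log(2), u = 2.
The integral becomes 3·∫ cos(u) du from 1 to 2, with antiderivative 3*sin(u).
Back in r: F(r) = 3*sin(exp(r)).
Then F(log(2)) - F(0) = (3*sin(2)) - (3*sin(1)) = -3*sin(1) + 3*sin(2).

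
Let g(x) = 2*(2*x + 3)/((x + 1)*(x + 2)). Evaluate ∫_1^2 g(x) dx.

log(4)

Factor the denominator: x**2 + 3*x + 2 = (x + 2)(x + 1).
Partial fractions: 2*(2*x + 3)/((x + 1)*(x + 2)) = 2/(x + 2) + 2/(x + 1).
An antiderivative is F(x) = 2*log(x + 1) + 2*log(x + 2).
Then F(2) - F(1) = (2*log(3) + 4*log(2)) - (log(36)) = log(4).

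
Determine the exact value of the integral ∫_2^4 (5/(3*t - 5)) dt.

5*log(7)/3

An antiderivative is F(t) = 5*log(3*t - 5)/3.
Then F(4) - F(2) = (5*log(7)/3) - (0) = 5*log(7)/3.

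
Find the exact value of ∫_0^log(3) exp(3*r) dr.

26/3

Let u = exp(r), so du = exp(r) dr. When r = 0, u = 1; when r = log(3), u = 3.
The integral becomes ∫ u**2 du from 1 to 3, with antiderivative u**3/3.
Back in r: F(r) = exp(3*r)/3.
Then F(log(3)) - F(0) = (9) - (1/3) = 26/3.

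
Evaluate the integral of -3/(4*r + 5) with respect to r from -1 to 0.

An antiderivative is F(r) = -3*log(4*r + 5)/4.
Then F(0) - F(-1) = (-3*log(5)/4) - (0) = -3*log(5)/4.

-3*log(5)/4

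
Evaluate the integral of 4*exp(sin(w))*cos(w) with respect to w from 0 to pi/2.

-4 + 4*E

Let u = sin(w), so du = cos(w) dw. When w = 0, u = 0; when w = pi/2, u = 1.
The integral becomes 4·∫ exp(u) du from 0 to 1, with antiderivative 4*exp(u).
Back in w: F(w) = 4*exp(sin(w)).
Then F(pi/2) - F(0) = (4*E) - (4) = -4 + 4*E.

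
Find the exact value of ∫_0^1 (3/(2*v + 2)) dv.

An antiderivative is F(v) = 3*log(2*v + 2)/2.
Then F(1) - F(0) = (log(8)) - (3*log(2)/2) = 3*log(2)/2.

3*log(2)/2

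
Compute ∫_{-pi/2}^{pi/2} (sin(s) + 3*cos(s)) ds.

An antiderivative is F(s) = 3*sin(s) - cos(s).
Then F(pi/2) - F(-pi/2) = (3) - (-3) = 6.

6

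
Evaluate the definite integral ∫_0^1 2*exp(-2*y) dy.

1 - exp(-2)

An antiderivative is F(y) = -exp(-2*y).
Then F(1) - F(0) = (-exp(-2)) - (-1) = 1 - exp(-2).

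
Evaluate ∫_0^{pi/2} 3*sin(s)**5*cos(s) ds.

Let u = sin(s), so du = cos(s) ds. When s = 0, u = 0; when s = pi/2, u = 1.
The integral becomes 3·∫ u**5 du from 0 to 1, with antiderivative u**6/2.
Back in s: F(s) = sin(s)**6/2.
Then F(pi/2) - F(0) = (1/2) - (0) = 1/2.

1/2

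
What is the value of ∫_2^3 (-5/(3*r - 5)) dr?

An antiderivative is F(r) = -5*log(3*r - 5)/3.
Then F(3) - F(2) = (-10*log(2)/3) - (0) = -10*log(2)/3.

-10*log(2)/3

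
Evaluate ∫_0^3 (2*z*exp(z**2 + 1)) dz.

-exp(1) + exp(10)

Let u = z**2 + 1, so du = 2*z dz. When z = 0, u = 1; when z = 3, u = 10.
The integral becomes ∫ exp(u) du from 1 to 10, with antiderivative exp(u).
Back in z: F(z) = exp(z**2 + 1).
Then F(3) - F(0) = (exp(10)) - (exp(1)) = -exp(1) + exp(10).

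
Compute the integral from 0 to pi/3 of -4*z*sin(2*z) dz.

-pi/3 - sqrt(3)/2

Integrate by parts once (u = z, dv = -4*sin(2*z) dz).
An antiderivative is F(z) = 2*z*cos(2*z) - sin(2*z).
Then F(pi/3) - F(0) = (-pi/3 - sqrt(3)/2) - (0) = -pi/3 - sqrt(3)/2.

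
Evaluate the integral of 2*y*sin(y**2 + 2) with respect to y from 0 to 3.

Let u = y**2 + 2, so du = 2*y dy. When y = 0, u = 2; when y = 3, u = 11.
The integral becomes ∫ sin(u) du from 2 to 11, with antiderivative -cos(u).
Back in y: F(y) = -cos(y**2 + 2).
Then F(3) - F(0) = (-cos(11)) - (-cos(2)) = cos(2) - cos(11).

cos(2) - cos(11)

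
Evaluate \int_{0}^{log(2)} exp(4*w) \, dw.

15/4

Let u = exp(w), so du = exp(w) dw. When w = 0, u = 1; when w = log(2), u = 2.
The integral becomes ∫ u**3 du from 1 to 2, with antiderivative u**4/4.
Back in w: F(w) = exp(4*w)/4.
Then F(log(2)) - F(0) = (4) - (1/4) = 15/4.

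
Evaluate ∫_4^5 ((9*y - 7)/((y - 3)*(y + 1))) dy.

Factor the denominator: y**2 - 2*y - 3 = (y + 1)(y - 3).
Partial fractions: (9*y - 7)/((y - 3)*(y + 1)) = 4/(y + 1) + 5/(y - 3).
An antiderivative is F(y) = 5*log(y - 3) + 4*log(y + 1).
Then F(5) - F(4) = (4*log(3) + 9*log(2)) - (4*log(5)) = -4*log(5) + 4*log(3) + 9*log(2).

-4*log(5) + 4*log(3) + 9*log(2)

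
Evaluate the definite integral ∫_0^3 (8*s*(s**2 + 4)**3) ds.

28305

Let u = s**2 + 4, so du = 2*s ds. When s = 0, u = 4; when s = 3, u = 13.
The integral becomes 4·∫ u**3 du from 4 to 13, with antiderivative u**4.
Back in s: F(s) = (s**2 + 4)**4.
Then F(3) - F(0) = (28561) - (256) = 28305.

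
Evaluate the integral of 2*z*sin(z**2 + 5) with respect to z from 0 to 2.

cos(5) - cos(9)

Let u = z**2 + 5, so du = 2*z dz. When z = 0, u = 5; when z = 2, u = 9.
The integral becomes ∫ sin(u) du from 5 to 9, with antiderivative -cos(u).
Back in z: F(z) = -cos(z**2 + 5).
Then F(2) - F(0) = (-cos(9)) - (-cos(5)) = cos(5) - cos(9).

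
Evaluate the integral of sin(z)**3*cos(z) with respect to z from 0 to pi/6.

Let u = sin(z), so du = cos(z) dz. When z = 0, u = 0; when z = pi/6, u = 1/2.
The integral becomes ∫ u**3 du from 0 to 1/2, with antiderivative u**4/4.
Back in z: F(z) = sin(z)**4/4.
Then F(pi/6) - F(0) = (1/64) - (0) = 1/64.

1/64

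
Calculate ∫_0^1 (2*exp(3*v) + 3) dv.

An antiderivative is F(v) = 2*exp(3*v)/3 + 3*v.
Then F(1) - F(0) = (3 + 2*exp(3)/3) - (2/3) = 7/3 + 2*exp(3)/3.

7/3 + 2*exp(3)/3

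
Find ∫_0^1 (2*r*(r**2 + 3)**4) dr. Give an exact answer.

Let u = r**2 + 3, so du = 2*r dr. When r = 0, u = 3; when r = 1, u = 4.
The integral becomes ∫ u**4 du from 3 to 4, with antiderivative u**5/5.
Back in r: F(r) = (r**2 + 3)**5/5.
Then F(1) - F(0) = (1024/5) - (243/5) = 781/5.

781/5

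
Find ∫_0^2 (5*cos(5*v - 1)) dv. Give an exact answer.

sin(9) + sin(1)

Let u = 5*v - 1, so du = 5 dv. When v = 0, u = -1; when v = 2, u = 9.
The integral becomes ∫ cos(u) du from -1 to 9, with antiderivative sin(u).
Back in v: F(v) = sin(5*v - 1).
Then F(2) - F(0) = (sin(9)) - (-sin(1)) = sin(9) + sin(1).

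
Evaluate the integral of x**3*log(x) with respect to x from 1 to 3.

-5 + 81*log(3)/4

Integrate by parts once (u = ln x, dv = x**3 dx).
An antiderivative is F(x) = x**4*(4*log(x) - 1)/16.
Then F(3) - F(1) = (-81/16 + 81*log(3)/4) - (-1/16) = -5 + 81*log(3)/4.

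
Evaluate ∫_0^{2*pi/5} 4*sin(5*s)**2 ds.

4*pi/5

Use the identity sin^2(5*s) = (1 - cos(10*s))/2.
An antiderivative is F(s) = 2*s - sin(10*s)/5.
Then F(2*pi/5) - F(0) = (4*pi/5) - (0) = 4*pi/5.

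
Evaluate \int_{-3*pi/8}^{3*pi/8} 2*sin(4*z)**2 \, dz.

3*pi/4

Use the identity sin^2(4*z) = (1 - cos(8*z))/2.
An antiderivative is F(z) = z - sin(8*z)/8.
Then F(3*pi/8) - F(-3*pi/8) = (3*pi/8) - (-3*pi/8) = 3*pi/4.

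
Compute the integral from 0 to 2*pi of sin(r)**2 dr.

pi

Use the identity sin^2(r) = (1 - cos(2*r))/2.
An antiderivative is F(r) = r/2 - sin(2*r)/4.
Then F(2*pi) - F(0) = (pi) - (0) = pi.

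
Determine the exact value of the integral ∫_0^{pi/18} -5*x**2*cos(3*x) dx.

-5*sqrt(3)*pi/162 - 5*pi**2/1944 + 5/27

Integrate by parts twice (u = x^2, dv = -5*cos(3*x) dx).
An antiderivative is F(x) = -5*x**2*sin(3*x)/3 - 10*x*cos(3*x)/9 + 10*sin(3*x)/27.
Then F(pi/18) - F(0) = (-5*sqrt(3)*pi/162 - 5*pi**2/1944 + 5/27) - (0) = -5*sqrt(3)*pi/162 - 5*pi**2/1944 + 5/27.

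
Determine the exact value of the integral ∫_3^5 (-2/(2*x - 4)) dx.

-log(3)

An antiderivative is F(x) = -log(2*x - 4).
Then F(5) - F(3) = (-log(6)) - (-log(2)) = -log(3).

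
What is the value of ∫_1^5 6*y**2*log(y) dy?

Integrate by parts once (u = ln y, dv = 6*y**2 dy).
An antiderivative is F(y) = 2*y**3*(3*log(y) - 1)/3.
Then F(5) - F(1) = (-250/3 + 250*log(5)) - (-2/3) = -248/3 + 250*log(5).

-248/3 + 250*log(5)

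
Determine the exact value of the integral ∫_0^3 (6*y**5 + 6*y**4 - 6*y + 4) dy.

By the power rule, an antiderivative is F(y) = y**6 + 6*y**5/5 - 3*y**2 + 4*y.
Then F(3) - F(0) = (5028/5) - (0) = 5028/5.

5028/5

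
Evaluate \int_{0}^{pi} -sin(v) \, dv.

-2

An antiderivative is F(v) = cos(v).
Then F(pi) - F(0) = (-1) - (1) = -2.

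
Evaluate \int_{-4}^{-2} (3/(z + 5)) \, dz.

An antiderivative is F(z) = 3*log(z + 5).
Then F(-2) - F(-4) = (log(27)) - (0) = log(27).

log(27)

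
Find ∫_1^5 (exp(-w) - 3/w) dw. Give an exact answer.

-3*log(5) - exp(-5) + exp(-1)

An antiderivative is F(w) = -3*log(w) - exp(-w).
Then F(5) - F(1) = (-3*log(5) - exp(-5)) - (-exp(-1)) = -3*log(5) - exp(-5) + exp(-1).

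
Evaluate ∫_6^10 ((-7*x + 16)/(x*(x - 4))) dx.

-4*log(5) + log(3)

Factor the denominator: x**2 - 4*x = x(x - 4).
Partial fractions: (-7*x + 16)/(x*(x - 4)) = -4/x - 3/(x - 4).
An antiderivative is F(x) = -4*log(x) - 3*log(x - 4).
Then F(10) - F(6) = (-4*log(5) - 7*log(2) - 3*log(3)) - (-7*log(2) - 4*log(3)) = -4*log(5) + log(3).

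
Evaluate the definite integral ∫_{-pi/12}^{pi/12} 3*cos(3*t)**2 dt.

1/2 + pi/4

Use the identity cos^2(3*t) = (1 + cos(6*t))/2.
An antiderivative is F(t) = 3*t/2 + sin(6*t)/4.
Then F(pi/12) - F(-pi/12) = (1/4 + pi/8) - (-pi/8 - 1/4) = 1/2 + pi/4.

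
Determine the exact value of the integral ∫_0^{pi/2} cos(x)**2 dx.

pi/4

Use the identity cos^2(x) = (1 + cos(2*x))/2.
An antiderivative is F(x) = x/2 + sin(2*x)/4.
Then F(pi/2) - F(0) = (pi/4) - (0) = pi/4.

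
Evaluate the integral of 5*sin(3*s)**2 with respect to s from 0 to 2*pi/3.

5*pi/3

Use the identity sin^2(3*s) = (1 - cos(6*s))/2.
An antiderivative is F(s) = 5*s/2 - 5*sin(6*s)/12.
Then F(2*pi/3) - F(0) = (5*pi/3) - (0) = 5*pi/3.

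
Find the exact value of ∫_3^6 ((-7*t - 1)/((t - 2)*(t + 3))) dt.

Factor the denominator: t**2 + t - 6 = (t + 3)(t - 2).
Partial fractions: (-7*t - 1)/((t - 2)*(t + 3)) = -4/(t + 3) - 3/(t - 2).
An antiderivative is F(t) = -3*log(t - 2) - 4*log(t + 3).
Then F(6) - F(3) = (-8*log(3) - 6*log(2)) - (-4*log(3) - 4*log(2)) = -4*log(3) - 2*log(2).

-4*log(3) - 2*log(2)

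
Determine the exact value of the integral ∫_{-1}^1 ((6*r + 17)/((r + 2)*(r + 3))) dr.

log(2) + 5*log(3)

Factor the denominator: r**2 + 5*r + 6 = (r + 3)(r + 2).
Partial fractions: (6*r + 17)/((r + 2)*(r + 3)) = 1/(r + 3) + 5/(r + 2).
An antiderivative is F(r) = 5*log(r + 2) + log(r + 3).
Then F(1) - F(-1) = (2*log(2) + 5*log(3)) - (log(2)) = log(2) + 5*log(3).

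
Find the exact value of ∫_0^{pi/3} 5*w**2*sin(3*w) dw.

Integrate by parts twice (u = w^2, dv = 5*sin(3*w) dw).
An antiderivative is F(w) = -5*w**2*cos(3*w)/3 + 10*w*sin(3*w)/9 + 10*cos(3*w)/27.
Then F(pi/3) - F(0) = (-10/27 + 5*pi**2/27) - (10/27) = -20/27 + 5*pi**2/27.

-20/27 + 5*pi**2/27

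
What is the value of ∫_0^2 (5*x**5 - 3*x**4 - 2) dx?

By the power rule, an antiderivative is F(x) = 5*x**6/6 - 3*x**5/5 - 2*x.
Then F(2) - F(0) = (452/15) - (0) = 452/15.

452/15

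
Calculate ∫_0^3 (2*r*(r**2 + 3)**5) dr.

995085/2

Let u = r**2 + 3, so du = 2*r dr. When r = 0, u = 3; when r = 3, u = 12.
The integral becomes ∫ u**5 du from 3 to 12, with antiderivative u**6/6.
Back in r: F(r) = (r**2 + 3)**6/6.
Then F(3) - F(0) = (497664) - (243/2) = 995085/2.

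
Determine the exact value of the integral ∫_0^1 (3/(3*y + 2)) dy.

log(5/2)

Let u = 3*y + 2, so du = 3 dy. When y = 0, u = 2; when y = 1, u = 5.
The integral becomes ∫ 1/u du from 2 to 5, with antiderivative log(u).
Back in y: F(y) = log(3*y + 2).
Then F(1) - F(0) = (log(5)) - (log(2)) = log(5/2).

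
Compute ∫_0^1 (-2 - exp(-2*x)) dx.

-5/2 + exp(-2)/2

An antiderivative is F(x) = -2*x + exp(-2*x)/2.
Then F(1) - F(0) = (-2 + exp(-2)/2) - (1/2) = -5/2 + exp(-2)/2.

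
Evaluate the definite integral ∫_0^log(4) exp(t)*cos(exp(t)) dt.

-sin(1) + sin(4)

Let u = exp(t), so du = exp(t) dt. When t = 0, u = 1; when t = log(4), u = 4.
The integral becomes ∫ cos(u) du from 1 to 4, with antiderivative sin(u).
Back in t: F(t) = sin(exp(t)).
Then F(log(4)) - F(0) = (sin(4)) - (sin(1)) = -sin(1) + sin(4).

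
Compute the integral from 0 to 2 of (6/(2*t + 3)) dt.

Let u = 2*t + 3, so du = 2 dt. When t = 0, u = 3; when t = 2, u = 7.
The integral becomes 3·∫ 1/u du from 3 to 7, with antiderivative 3*log(u).
Back in t: F(t) = 3*log(2*t + 3).
Then F(2) - F(0) = (3*log(7)) - (log(27)) = -3*log(3) + 3*log(7).

-3*log(3) + 3*log(7)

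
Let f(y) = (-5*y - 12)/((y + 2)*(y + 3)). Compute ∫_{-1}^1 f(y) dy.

-log(72)

Factor the denominator: y**2 + 5*y + 6 = (y + 3)(y + 2).
Partial fractions: (-5*y - 12)/((y + 2)*(y + 3)) = -3/(y + 3) - 2/(y + 2).
An antiderivative is F(y) = -2*log(y + 2) - 3*log(y + 3).
Then F(1) - F(-1) = (-6*log(2) - 2*log(3)) - (-log(8)) = -log(72).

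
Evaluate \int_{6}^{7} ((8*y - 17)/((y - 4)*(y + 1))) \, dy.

Factor the denominator: y**2 - 3*y - 4 = (y + 1)(y - 4).
Partial fractions: (8*y - 17)/((y - 4)*(y + 1)) = 5/(y + 1) + 3/(y - 4).
An antiderivative is F(y) = 3*log(y - 4) + 5*log(y + 1).
Then F(7) - F(6) = (3*log(3) + 15*log(2)) - (3*log(2) + 5*log(7)) = -5*log(7) + 3*log(3) + 12*log(2).

-5*log(7) + 3*log(3) + 12*log(2)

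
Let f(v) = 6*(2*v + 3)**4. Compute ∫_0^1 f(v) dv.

8646/5

Let u = 2*v + 3, so du = 2 dv. When v = 0, u = 3; when v = 1, u = 5.
The integral becomes 3·∫ u**4 du from 3 to 5, with antiderivative 3*u**5/5.
Back in v: F(v) = 3*(2*v + 3)**5/5.
Then F(1) - F(0) = (1875) - (729/5) = 8646/5.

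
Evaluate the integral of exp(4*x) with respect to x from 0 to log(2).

15/4

Let u = exp(x), so du = exp(x) dx. When x = 0, u = 1; when x = log(2), u = 2.
The integral becomes ∫ u**3 du from 1 to 2, with antiderivative u**4/4.
Back in x: F(x) = exp(4*x)/4.
Then F(log(2)) - F(0) = (4) - (1/4) = 15/4.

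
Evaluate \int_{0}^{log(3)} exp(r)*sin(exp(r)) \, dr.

cos(1) - cos(3)

Let u = exp(r), so du = exp(r) dr. When r = 0, u = 1; when r = log(3), u = 3.
The integral becomes ∫ sin(u) du from 1 to 3, with antiderivative -cos(u).
Back in r: F(r) = -cos(exp(r)).
Then F(log(3)) - F(0) = (-cos(3)) - (-cos(1)) = cos(1) - cos(3).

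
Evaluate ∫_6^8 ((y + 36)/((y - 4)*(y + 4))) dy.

-4*log(3) + log(2) + 4*log(5)

Factor the denominator: y**2 - 16 = (y + 4)(y - 4).
Partial fractions: (y + 36)/((y - 4)*(y + 4)) = -4/(y + 4) + 5/(y - 4).
An antiderivative is F(y) = 5*log(y - 4) - 4*log(y + 4).
Then F(8) - F(6) = (log(4/81)) - (-4*log(5) + log(2)) = -4*log(3) + log(2) + 4*log(5).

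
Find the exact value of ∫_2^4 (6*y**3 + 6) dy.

372

By the power rule, an antiderivative is F(y) = 3*y**4/2 + 6*y.
Then F(4) - F(2) = (408) - (36) = 372.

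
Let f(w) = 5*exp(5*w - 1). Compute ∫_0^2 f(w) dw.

Let u = 5*w - 1, so du = 5 dw. When w = 0, u = -1; when w = 2, u = 9.
The integral becomes ∫ exp(u) du from -1 to 9, with antiderivative exp(u).
Back in w: F(w) = exp(5*w - 1).
Then F(2) - F(0) = (exp(9)) - (exp(-1)) = -(1 - exp(10))*exp(-1).

-(1 - exp(10))*exp(-1)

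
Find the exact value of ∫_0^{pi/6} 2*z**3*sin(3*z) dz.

Integrate by parts 3 times (u = z^3, dv = 2*sin(3*z) dz).
An antiderivative is F(z) = -2*z**3*cos(3*z)/3 + 2*z**2*sin(3*z)/3 + 4*z*cos(3*z)/9 - 4*sin(3*z)/27.
Then F(pi/6) - F(0) = (-4/27 + pi**2/54) - (0) = -4/27 + pi**2/54.

-4/27 + pi**2/54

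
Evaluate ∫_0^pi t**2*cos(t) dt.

Integrate by parts twice (u = t^2, dv = cos(t) dt).
An antiderivative is F(t) = t**2*sin(t) + 2*t*cos(t) - 2*sin(t).
Then F(pi) - F(0) = (-2*pi) - (0) = -2*pi.

-2*pi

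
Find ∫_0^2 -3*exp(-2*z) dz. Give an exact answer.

-3/2 + 3*exp(-4)/2

An antiderivative is F(z) = 3*exp(-2*z)/2.
Then F(2) - F(0) = (3*exp(-4)/2) - (3/2) = -3/2 + 3*exp(-4)/2.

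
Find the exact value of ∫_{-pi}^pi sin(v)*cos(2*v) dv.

0

Use the identity sin(v)cos(2*v) = [sin(3*v) + sin(-v)]/2.
An antiderivative is F(v) = cos(v)/2 - cos(3*v)/6.
Then F(pi) - F(-pi) = (-1/3) - (-1/3) = 0.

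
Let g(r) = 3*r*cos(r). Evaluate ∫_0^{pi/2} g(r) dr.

-3 + 3*pi/2

Integrate by parts once (u = r, dv = 3*cos(r) dr).
An antiderivative is F(r) = 3*r*sin(r) + 3*cos(r).
Then F(pi/2) - F(0) = (3*pi/2) - (3) = -3 + 3*pi/2.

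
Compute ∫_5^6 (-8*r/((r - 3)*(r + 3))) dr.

-12*log(3) + 16*log(2)

Factor the denominator: r**2 - 9 = (r + 3)(r - 3).
Partial fractions: -8*r/((r - 3)*(r + 3)) = -4/(r + 3) - 4/(r - 3).
An antiderivative is F(r) = -4*log(r - 3) - 4*log(r + 3).
Then F(6) - F(5) = (-12*log(3)) - (-16*log(2)) = -12*log(3) + 16*log(2).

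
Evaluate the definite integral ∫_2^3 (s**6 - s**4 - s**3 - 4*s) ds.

31597/140

By the power rule, an antiderivative is F(s) = s**7/7 - s**5/5 - s**4/4 - 2*s**2.
Then F(3) - F(2) = (31581/140) - (-4/35) = 31597/140.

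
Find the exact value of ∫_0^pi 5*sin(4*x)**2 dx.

5*pi/2

Use the identity sin^2(4*x) = (1 - cos(8*x))/2.
An antiderivative is F(x) = 5*x/2 - 5*sin(8*x)/16.
Then F(pi) - F(0) = (5*pi/2) - (0) = 5*pi/2.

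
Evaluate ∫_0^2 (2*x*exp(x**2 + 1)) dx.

Let u = x**2 + 1, so du = 2*x dx. When x = 0, u = 1; when x = 2, u = 5.
The integral becomes ∫ exp(u) du from 1 to 5, with antiderivative exp(u).
Back in x: F(x) = exp(x**2 + 1).
Then F(2) - F(0) = (exp(5)) - (exp(1)) = -exp(1) + exp(5).

-exp(1) + exp(5)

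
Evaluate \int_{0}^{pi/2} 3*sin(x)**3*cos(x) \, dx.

Let u = sin(x), so du = cos(x) dx. When x = 0, u = 0; when x = pi/2, u = 1.
The integral becomes 3·∫ u**3 du from 0 to 1, with antiderivative 3*u**4/4.
Back in x: F(x) = 3*sin(x)**4/4.
Then F(pi/2) - F(0) = (3/4) - (0) = 3/4.

3/4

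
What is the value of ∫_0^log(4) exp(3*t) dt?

Let u = exp(t), so du = exp(t) dt. When t = 0, u = 1; when t = log(4), u = 4.
The integral becomes ∫ u**2 du from 1 to 4, with antiderivative u**3/3.
Back in t: F(t) = exp(3*t)/3.
Then F(log(4)) - F(0) = (64/3) - (1/3) = 21.

21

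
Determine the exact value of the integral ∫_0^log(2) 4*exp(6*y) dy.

42

Let u = exp(y), so du = exp(y) dy. When y = 0, u = 1; when y = log(2), u = 2.
The integral becomes 4·∫ u**5 du from 1 to 2, with antiderivative 2*u**6/3.
Back in y: F(y) = 2*exp(6*y)/3.
Then F(log(2)) - F(0) = (128/3) - (2/3) = 42.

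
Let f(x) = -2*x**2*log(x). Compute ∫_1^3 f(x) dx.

52/9 - 18*log(3)

Integrate by parts once (u = ln x, dv = -2*x**2 dx).
An antiderivative is F(x) = -2*x**3*(3*log(x) - 1)/9.
Then F(3) - F(1) = (6 - 18*log(3)) - (2/9) = 52/9 - 18*log(3).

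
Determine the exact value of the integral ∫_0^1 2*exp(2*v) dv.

-1 + exp(2)

An antiderivative is F(v) = exp(2*v).
Then F(1) - F(0) = (exp(2)) - (1) = -1 + exp(2).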